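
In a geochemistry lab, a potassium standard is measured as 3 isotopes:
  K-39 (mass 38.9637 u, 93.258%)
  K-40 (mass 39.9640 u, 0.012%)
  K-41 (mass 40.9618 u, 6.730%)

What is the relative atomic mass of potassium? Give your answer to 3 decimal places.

39.098 u

Ar = Σ fᵢ·mᵢ = 0.93258 × 38.9637 + 0.00012 × 39.9640 + 0.06730 × 40.9618
= 36.33677 + 0.00480 + 2.75673 = 39.09830 u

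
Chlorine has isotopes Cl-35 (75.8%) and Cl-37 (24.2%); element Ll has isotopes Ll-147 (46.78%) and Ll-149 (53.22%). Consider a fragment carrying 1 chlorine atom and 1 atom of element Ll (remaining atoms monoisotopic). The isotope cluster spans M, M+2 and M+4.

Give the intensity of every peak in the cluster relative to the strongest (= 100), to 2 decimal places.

68.64 : 100.00 : 24.93

Chlorine pattern (n=1): 0.7580 : 0.2420
Element Ll pattern (n=1): 0.4678 : 0.5322
Convolve the two distributions (both contribute in 2-u steps):
  M: 0.7580×0.4678 = 0.354592
  M+2: 0.7580×0.5322 + 0.2420×0.4678 = 0.516615
  M+4: 0.2420×0.5322 = 0.128792
Scale to base peak (0.516615) = 100: 68.64 : 100.00 : 24.93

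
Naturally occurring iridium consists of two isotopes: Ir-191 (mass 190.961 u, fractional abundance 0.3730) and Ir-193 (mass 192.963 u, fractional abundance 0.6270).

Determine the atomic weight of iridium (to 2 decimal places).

192.22 u

Average mass = Σ (abundance × isotope mass) = 0.3730 × 190.961 + 0.6270 × 192.963
= 71.2285 + 120.9878 = 192.2163 u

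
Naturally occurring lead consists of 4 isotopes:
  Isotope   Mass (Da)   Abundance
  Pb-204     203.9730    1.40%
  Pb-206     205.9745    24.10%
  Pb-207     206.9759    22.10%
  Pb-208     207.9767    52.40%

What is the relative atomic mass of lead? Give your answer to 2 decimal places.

Ar = Σ fᵢ·mᵢ = 0.0140 × 203.9730 + 0.2410 × 205.9745 + 0.2210 × 206.9759 + 0.5240 × 207.9767
= 2.85562 + 49.63985 + 45.74167 + 108.97979 = 207.21693 Da

207.22 Da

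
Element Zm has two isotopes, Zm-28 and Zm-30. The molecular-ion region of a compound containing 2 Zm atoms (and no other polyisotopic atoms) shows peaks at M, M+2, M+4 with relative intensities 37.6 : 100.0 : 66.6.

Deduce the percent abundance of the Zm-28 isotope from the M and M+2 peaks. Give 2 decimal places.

Write p for the Zm-28 fraction. I(M+2)/I(M) = [C(2,1)·p^1·(1−p)] / p^2 = 2·(1−p)/p = 100.0/37.6 = 2.6596
(1−p)/p = 2.6596/2 = 1.3298  ⇒  p = 1/(1 + 1.3298) = 0.4292
Zm-28: 42.92%, Zm-30: 57.08%.

42.92%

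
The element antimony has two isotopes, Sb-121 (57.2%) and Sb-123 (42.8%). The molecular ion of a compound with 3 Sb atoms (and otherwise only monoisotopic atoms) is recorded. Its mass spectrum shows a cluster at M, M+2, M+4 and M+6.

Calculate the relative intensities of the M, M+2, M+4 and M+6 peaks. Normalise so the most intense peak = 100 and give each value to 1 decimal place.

Expanding (0.572 + 0.428)^3:
P(M) = 0.572^3 = 0.187149
P(M+2) = 3 × 0.572^2 × 0.428^1 = 0.420104
P(M+4) = 3 × 0.572^1 × 0.428^2 = 0.314344
P(M+6) = 0.428^3 = 0.078403
The M+2 peak is largest (0.420104); scaling to 100 gives 44.5 : 100.0 : 74.8 : 18.7.

44.5 : 100.0 : 74.8 : 18.7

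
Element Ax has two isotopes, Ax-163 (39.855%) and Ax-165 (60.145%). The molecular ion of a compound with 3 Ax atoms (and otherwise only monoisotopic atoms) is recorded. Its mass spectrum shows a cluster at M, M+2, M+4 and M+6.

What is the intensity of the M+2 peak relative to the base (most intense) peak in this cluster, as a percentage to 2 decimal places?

66.26%

Binomial terms of (0.39855 + 0.60145)^3: M 0.0633, M+2 0.2866, M+4 0.4325, M+6 0.2176 → M+4 is the base peak.
P(M+4) = C(3,2) × 0.39855^1 × 0.60145^2 = 3 × 0.39855 × 0.3617421 = 0.432517 (base)
P(M+2) = C(3,1) × 0.39855^2 × 0.60145^1 = 3 × 0.1588421 × 0.60145 = 0.286607
Relative intensity = 0.286607 / 0.432517 × 100 = 66.26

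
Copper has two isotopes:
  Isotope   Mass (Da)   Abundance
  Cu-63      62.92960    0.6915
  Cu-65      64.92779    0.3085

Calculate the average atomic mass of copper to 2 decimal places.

Average mass = Σ (abundance × isotope mass) = 0.6915 × 62.92960 + 0.3085 × 64.92779
= 43.515818 + 20.030223 = 63.546041 Da

63.55 Da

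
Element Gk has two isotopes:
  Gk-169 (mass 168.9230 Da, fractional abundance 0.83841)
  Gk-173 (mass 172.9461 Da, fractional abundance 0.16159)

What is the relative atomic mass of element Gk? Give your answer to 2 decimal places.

The abundance-weighted mean is 0.83841 × 168.9230 + 0.16159 × 172.9461
= 141.62673 + 27.94636 = 169.57309 Da

169.57 Da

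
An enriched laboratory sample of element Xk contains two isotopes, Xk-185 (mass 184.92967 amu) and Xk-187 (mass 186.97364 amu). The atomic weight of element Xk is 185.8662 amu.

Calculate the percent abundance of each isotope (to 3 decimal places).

Xk-185: 54.181%, Xk-187: 45.819%

With x = fraction of Xk-185 (so Xk-187 is 1 − x):
184.92967·x + 186.97364·(1 − x) = 185.8662
(184.92967 − 186.97364)·x = 185.8662 − 186.97364
x = -1.10744 / -2.04397 = 0.54181 → 54.181% Xk-185, 45.819% Xk-187.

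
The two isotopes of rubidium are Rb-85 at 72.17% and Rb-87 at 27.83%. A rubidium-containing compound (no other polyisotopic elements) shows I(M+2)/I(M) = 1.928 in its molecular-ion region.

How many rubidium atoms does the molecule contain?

5

With n Rb atoms, P(M+2)/P(M) = C(n,1)·p^(n−1)q / p^n = n·q/p = n · 0.2783/0.7217.
n = 1.928 × 0.7217/0.2783 = 5.00 ≈ 5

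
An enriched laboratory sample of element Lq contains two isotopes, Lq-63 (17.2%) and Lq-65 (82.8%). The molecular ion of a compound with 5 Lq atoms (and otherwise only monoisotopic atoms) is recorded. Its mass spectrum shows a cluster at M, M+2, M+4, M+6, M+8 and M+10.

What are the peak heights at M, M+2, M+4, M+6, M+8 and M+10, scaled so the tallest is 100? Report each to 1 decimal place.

The 5 Lq atoms are independent, so intensities follow the terms of (0.172 + 0.828)^5.
P(M) = 0.172^5 = 0.000151
P(M+2) = 5 × 0.172^4 × 0.828^1 = 0.003623
P(M+4) = 10 × 0.172^3 × 0.828^2 = 0.034886
P(M+6) = 10 × 0.172^2 × 0.828^3 = 0.167938
P(M+8) = 5 × 0.172^1 × 0.828^4 = 0.404222
P(M+10) = 0.828^5 = 0.389181
The M+8 peak is largest (0.404222); scaling to 100 gives 0.0 : 0.9 : 8.6 : 41.5 : 100.0 : 96.3.

0.0 : 0.9 : 8.6 : 41.5 : 100.0 : 96.3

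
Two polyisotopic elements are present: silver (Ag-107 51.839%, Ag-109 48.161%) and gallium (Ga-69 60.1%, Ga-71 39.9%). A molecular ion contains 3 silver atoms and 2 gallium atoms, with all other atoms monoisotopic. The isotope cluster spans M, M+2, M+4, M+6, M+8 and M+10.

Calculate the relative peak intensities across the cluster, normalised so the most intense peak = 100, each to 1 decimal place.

Silver pattern (n=3): 0.13930601 : 0.38826655 : 0.36071887 : 0.11170857
Gallium pattern (n=2): 0.361201 : 0.479598 : 0.159201
Convolve the two distributions (both contribute in 2-u steps):
  M: 0.13930601×0.361201 = 0.050317
  M+2: 0.13930601×0.479598 + 0.38826655×0.361201 = 0.207053
  M+4: 0.13930601×0.159201 + 0.38826655×0.479598 + 0.36071887×0.361201 = 0.338682
  M+6: 0.38826655×0.159201 + 0.36071887×0.479598 + 0.11170857×0.361201 = 0.275162
  M+8: 0.36071887×0.159201 + 0.11170857×0.479598 = 0.111002
  M+10: 0.11170857×0.159201 = 0.017784
Scale to base peak (0.338682) = 100: 14.9 : 61.1 : 100.0 : 81.2 : 32.8 : 5.3

14.9 : 61.1 : 100.0 : 81.2 : 32.8 : 5.3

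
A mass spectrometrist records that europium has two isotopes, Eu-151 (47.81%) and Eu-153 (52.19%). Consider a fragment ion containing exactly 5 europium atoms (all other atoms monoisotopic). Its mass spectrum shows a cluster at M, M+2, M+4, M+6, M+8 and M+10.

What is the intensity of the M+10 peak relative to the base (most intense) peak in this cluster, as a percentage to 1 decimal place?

Binomial terms of (0.4781 + 0.5219)^5: M 0.0250, M+2 0.1363, M+4 0.2977, M+6 0.3249, M+8 0.1774, M+10 0.0387 → M+6 is the base peak.
P(M+6) = C(5,3) × 0.4781^2 × 0.5219^3 = 10 × 0.22857961 × 0.14215492 = 0.324937 (base)
P(M+10) = C(5,5) × 0.4781^0 × 0.5219^5 = 1 × 1.0000 × 0.0387201 = 0.038720
Relative intensity = 0.038720 / 0.324937 × 100 = 11.9

11.9%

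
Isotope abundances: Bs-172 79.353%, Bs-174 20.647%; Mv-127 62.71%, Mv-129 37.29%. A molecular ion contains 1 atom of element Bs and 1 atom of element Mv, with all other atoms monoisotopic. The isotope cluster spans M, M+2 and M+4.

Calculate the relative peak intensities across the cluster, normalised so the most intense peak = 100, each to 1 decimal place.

100.0 : 85.5 : 15.5

Element Bs pattern (n=1): 0.79353 : 0.20647
Element Mv pattern (n=1): 0.6271 : 0.3729
Convolve the two distributions (both contribute in 2-u steps):
  M: 0.79353×0.6271 = 0.497623
  M+2: 0.79353×0.3729 + 0.20647×0.6271 = 0.425385
  M+4: 0.20647×0.3729 = 0.076993
Scale to base peak (0.497623) = 100: 100.0 : 85.5 : 15.5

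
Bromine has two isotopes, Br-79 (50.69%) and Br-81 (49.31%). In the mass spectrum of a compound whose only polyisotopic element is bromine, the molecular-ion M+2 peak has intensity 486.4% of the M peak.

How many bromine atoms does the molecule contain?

5

For n independent Br atoms, I(M+2)/I(M) = n · (abundance Br-81) / (abundance Br-79) = n · 0.4931/0.5069.
n = 4.864 × 0.5069/0.4931 = 5.00 ≈ 5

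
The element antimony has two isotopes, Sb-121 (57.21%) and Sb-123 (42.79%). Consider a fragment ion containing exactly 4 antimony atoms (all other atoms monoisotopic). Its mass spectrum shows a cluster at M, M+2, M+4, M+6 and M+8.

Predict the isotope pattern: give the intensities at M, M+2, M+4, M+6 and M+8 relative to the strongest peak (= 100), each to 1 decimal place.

29.8 : 89.1 : 100.0 : 49.9 : 9.3

The 4 Sb atoms are independent, so intensities follow the terms of (0.5721 + 0.4279)^4.
P(M) = 0.5721^4 = 0.107124
P(M+2) = 4 × 0.5721^3 × 0.4279^1 = 0.320493
P(M+4) = 6 × 0.5721^2 × 0.4279^2 = 0.359567
P(M+6) = 4 × 0.5721^1 × 0.4279^3 = 0.179291
P(M+8) = 0.4279^4 = 0.033525
The M+4 peak is largest (0.359567); scaling to 100 gives 29.8 : 89.1 : 100.0 : 49.9 : 9.3.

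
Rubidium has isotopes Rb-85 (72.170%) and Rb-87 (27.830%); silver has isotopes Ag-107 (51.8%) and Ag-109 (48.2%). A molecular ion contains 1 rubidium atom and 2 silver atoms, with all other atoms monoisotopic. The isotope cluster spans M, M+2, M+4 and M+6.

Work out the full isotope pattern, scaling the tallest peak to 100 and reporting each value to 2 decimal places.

44.51 : 100.00 : 70.48 : 14.86

Rubidium pattern (n=1): 0.7217 : 0.2783
Silver pattern (n=2): 0.268324 : 0.499352 : 0.232324
Convolve the two distributions (both contribute in 2-u steps):
  M: 0.7217×0.268324 = 0.193649
  M+2: 0.7217×0.499352 + 0.2783×0.268324 = 0.435057
  M+4: 0.7217×0.232324 + 0.2783×0.499352 = 0.306638
  M+6: 0.2783×0.232324 = 0.064656
Scale to base peak (0.435057) = 100: 44.51 : 100.00 : 70.48 : 14.86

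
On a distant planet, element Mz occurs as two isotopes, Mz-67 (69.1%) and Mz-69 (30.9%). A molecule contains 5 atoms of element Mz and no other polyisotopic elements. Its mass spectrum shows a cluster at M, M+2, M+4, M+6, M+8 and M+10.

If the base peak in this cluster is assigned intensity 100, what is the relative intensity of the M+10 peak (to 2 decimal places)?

Term probabilities: M 0.1575, M+2 0.3522, M+4 0.3150, M+6 0.1409, M+8 0.0315, M+10 0.0028. Base peak = M+2.
P(M+2) = C(5,1) × 0.691^4 × 0.309^1 = 5 × 0.22798811 × 0.3090 = 0.352242 (base)
P(M+10) = C(5,5) × 0.691^0 × 0.309^5 = 1 × 1.0000 × 0.00281704 = 0.002817
Relative intensity = 0.002817 / 0.352242 × 100 = 0.80

0.80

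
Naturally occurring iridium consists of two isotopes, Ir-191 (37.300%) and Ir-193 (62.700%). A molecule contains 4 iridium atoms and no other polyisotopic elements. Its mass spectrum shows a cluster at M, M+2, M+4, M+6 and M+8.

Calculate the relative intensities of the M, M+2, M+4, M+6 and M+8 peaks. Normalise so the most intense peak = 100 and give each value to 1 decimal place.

Expanding (0.37300 + 0.62700)^4:
P(M) = 0.37300^4 = 0.019357
P(M+2) = 4 × 0.37300^3 × 0.62700^1 = 0.130153
P(M+4) = 6 × 0.37300^2 × 0.62700^2 = 0.328174
P(M+6) = 4 × 0.37300^1 × 0.62700^3 = 0.367766
P(M+8) = 0.62700^4 = 0.154550
The M+6 peak is largest (0.367766); scaling to 100 gives 5.3 : 35.4 : 89.2 : 100.0 : 42.0.

5.3 : 35.4 : 89.2 : 100.0 : 42.0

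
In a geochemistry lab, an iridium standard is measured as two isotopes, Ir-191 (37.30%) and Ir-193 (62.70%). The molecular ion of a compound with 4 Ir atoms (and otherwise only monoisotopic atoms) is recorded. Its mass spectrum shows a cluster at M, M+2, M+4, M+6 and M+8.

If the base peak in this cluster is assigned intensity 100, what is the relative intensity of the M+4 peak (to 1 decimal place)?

89.2

Term probabilities: M 0.0194, M+2 0.1302, M+4 0.3282, M+6 0.3678, M+8 0.1546. Base peak = M+6.
P(M+6) = C(4,3) × 0.3730^1 × 0.6270^3 = 4 × 0.3730 × 0.24649188 = 0.367766 (base)
P(M+4) = C(4,2) × 0.3730^2 × 0.6270^2 = 6 × 0.139129 × 0.393129 = 0.328174
Relative intensity = 0.328174 / 0.367766 × 100 = 89.2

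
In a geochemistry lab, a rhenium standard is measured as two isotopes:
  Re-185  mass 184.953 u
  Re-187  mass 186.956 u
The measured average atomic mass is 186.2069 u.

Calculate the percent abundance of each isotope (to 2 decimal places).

Re-185: 37.40%, Re-187: 62.60%

Writing the weighted mean with unknown fraction x of Re-185:
184.953·x + 186.956·(1 − x) = 186.2069
(184.953 − 186.956)·x = 186.2069 − 186.956
x = -0.7491 / -2.003 = 0.37399 → 37.40% Re-185, 62.60% Re-187.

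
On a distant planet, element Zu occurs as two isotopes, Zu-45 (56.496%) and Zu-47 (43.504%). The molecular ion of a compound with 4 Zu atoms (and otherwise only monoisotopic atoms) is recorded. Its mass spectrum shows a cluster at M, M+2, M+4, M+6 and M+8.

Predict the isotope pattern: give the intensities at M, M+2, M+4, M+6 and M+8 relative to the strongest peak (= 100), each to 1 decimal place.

28.1 : 86.6 : 100.0 : 51.3 : 9.9

Expanding (0.56496 + 0.43504)^4:
P(M) = 0.56496^4 = 0.101876
P(M+2) = 4 × 0.56496^3 × 0.43504^1 = 0.313792
P(M+4) = 6 × 0.56496^2 × 0.43504^2 = 0.362447
P(M+6) = 4 × 0.56496^1 × 0.43504^3 = 0.186065
P(M+8) = 0.43504^4 = 0.035819
The M+4 peak is largest (0.362447); scaling to 100 gives 28.1 : 86.6 : 100.0 : 51.3 : 9.9.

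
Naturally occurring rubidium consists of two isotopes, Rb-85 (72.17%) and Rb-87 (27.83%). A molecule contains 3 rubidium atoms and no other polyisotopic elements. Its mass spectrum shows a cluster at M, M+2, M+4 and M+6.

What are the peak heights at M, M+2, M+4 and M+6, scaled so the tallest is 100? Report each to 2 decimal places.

86.44 : 100.00 : 38.56 : 4.96

The 3 Rb atoms are independent, so intensities follow the terms of (0.7217 + 0.2783)^3.
P(M) = 0.7217^3 = 0.375898
P(M+2) = 3 × 0.7217^2 × 0.2783^1 = 0.434858
P(M+4) = 3 × 0.7217^1 × 0.2783^2 = 0.167689
P(M+6) = 0.2783^3 = 0.021555
The M+2 peak is largest (0.434858); scaling to 100 gives 86.44 : 100.00 : 38.56 : 4.96.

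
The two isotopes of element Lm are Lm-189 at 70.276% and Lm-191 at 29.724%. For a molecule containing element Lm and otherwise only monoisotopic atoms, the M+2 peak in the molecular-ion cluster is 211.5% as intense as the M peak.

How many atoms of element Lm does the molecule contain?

5

With n Lm atoms, P(M+2)/P(M) = C(n,1)·p^(n−1)q / p^n = n·q/p = n · 0.29724/0.70276.
n = 2.115 × 0.70276/0.29724 = 5.00 ≈ 5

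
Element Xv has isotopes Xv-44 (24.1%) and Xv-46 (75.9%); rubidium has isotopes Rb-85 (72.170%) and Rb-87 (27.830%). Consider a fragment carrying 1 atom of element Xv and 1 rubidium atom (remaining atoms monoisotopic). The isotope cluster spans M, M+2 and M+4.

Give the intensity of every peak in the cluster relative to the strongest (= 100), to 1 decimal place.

Element Xv pattern (n=1): 0.2410 : 0.7590
Rubidium pattern (n=1): 0.7217 : 0.2783
Convolve the two distributions (both contribute in 2-u steps):
  M: 0.2410×0.7217 = 0.173930
  M+2: 0.2410×0.2783 + 0.7590×0.7217 = 0.614841
  M+4: 0.7590×0.2783 = 0.211230
Scale to base peak (0.614841) = 100: 28.3 : 100.0 : 34.4

28.3 : 100.0 : 34.4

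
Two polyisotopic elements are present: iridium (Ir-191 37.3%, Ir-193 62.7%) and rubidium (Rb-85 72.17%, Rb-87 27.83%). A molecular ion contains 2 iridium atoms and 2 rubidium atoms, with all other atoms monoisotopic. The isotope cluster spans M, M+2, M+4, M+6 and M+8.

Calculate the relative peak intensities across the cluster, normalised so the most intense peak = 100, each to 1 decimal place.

Iridium pattern (n=2): 0.139129 : 0.467742 : 0.393129
Rubidium pattern (n=2): 0.52085089 : 0.40169822 : 0.07745089
Convolve the two distributions (both contribute in 2-u steps):
  M: 0.139129×0.52085089 = 0.072465
  M+2: 0.139129×0.40169822 + 0.467742×0.52085089 = 0.299512
  M+4: 0.139129×0.07745089 + 0.467742×0.40169822 + 0.393129×0.52085089 = 0.403428
  M+6: 0.467742×0.07745089 + 0.393129×0.40169822 = 0.194146
  M+8: 0.393129×0.07745089 = 0.030448
Scale to base peak (0.403428) = 100: 18.0 : 74.2 : 100.0 : 48.1 : 7.5

18.0 : 74.2 : 100.0 : 48.1 : 7.5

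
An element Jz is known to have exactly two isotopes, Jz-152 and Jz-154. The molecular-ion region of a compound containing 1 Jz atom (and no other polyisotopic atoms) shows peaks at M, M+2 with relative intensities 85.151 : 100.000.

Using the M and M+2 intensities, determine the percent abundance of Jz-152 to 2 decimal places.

Let p = fractional abundance of Jz-152. I(M+2)/I(M) = [C(1,1)·p^0·(1−p)] / p^1 = 1·(1−p)/p = 100.000/85.151 = 1.1744
(1−p)/p = 1.1744/1 = 1.1744  ⇒  p = 1/(1 + 1.1744) = 0.4599
Jz-152: 45.99%, Jz-154: 54.01%.

45.99%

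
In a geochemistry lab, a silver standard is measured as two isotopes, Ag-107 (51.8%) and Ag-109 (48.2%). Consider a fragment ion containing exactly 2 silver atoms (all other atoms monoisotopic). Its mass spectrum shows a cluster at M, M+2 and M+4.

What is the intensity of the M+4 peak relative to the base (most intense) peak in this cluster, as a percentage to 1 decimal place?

Term probabilities: M 0.2683, M+2 0.4994, M+4 0.2323. Base peak = M+2.
P(M+2) = C(2,1) × 0.518^1 × 0.482^1 = 2 × 0.5180 × 0.4820 = 0.499352 (base)
P(M+4) = C(2,2) × 0.518^0 × 0.482^2 = 1 × 1.0000 × 0.232324 = 0.232324
Relative intensity = 0.232324 / 0.499352 × 100 = 46.5

46.5%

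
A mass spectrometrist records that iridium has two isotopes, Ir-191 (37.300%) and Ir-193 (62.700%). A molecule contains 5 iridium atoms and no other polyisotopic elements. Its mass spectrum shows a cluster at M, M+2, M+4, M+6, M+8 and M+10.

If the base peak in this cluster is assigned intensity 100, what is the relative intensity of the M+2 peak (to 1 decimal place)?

(0.37300 + 0.62700)^5 gives M 0.0072, M+2 0.0607, M+4 0.2040, M+6 0.3429, M+8 0.2882, M+10 0.0969; the largest is M+6.
P(M+6) = C(5,3) × 0.37300^2 × 0.62700^3 = 10 × 0.139129 × 0.24649188 = 0.342942 (base)
P(M+2) = C(5,1) × 0.37300^4 × 0.62700^1 = 5 × 0.01935688 × 0.6270 = 0.060684
Relative intensity = 0.060684 / 0.342942 × 100 = 17.7

17.7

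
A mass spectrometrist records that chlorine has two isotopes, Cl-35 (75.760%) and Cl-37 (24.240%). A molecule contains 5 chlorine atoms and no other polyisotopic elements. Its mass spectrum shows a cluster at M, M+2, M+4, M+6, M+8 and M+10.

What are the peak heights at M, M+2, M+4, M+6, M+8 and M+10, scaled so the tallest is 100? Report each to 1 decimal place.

62.5 : 100.0 : 64.0 : 20.5 : 3.3 : 0.2

The 5 Cl atoms are independent, so intensities follow the terms of (0.75760 + 0.24240)^5.
P(M) = 0.75760^5 = 0.249574
P(M+2) = 5 × 0.75760^4 × 0.24240^1 = 0.399266
P(M+4) = 10 × 0.75760^3 × 0.24240^2 = 0.255497
P(M+6) = 10 × 0.75760^2 × 0.24240^3 = 0.081748
P(M+8) = 5 × 0.75760^1 × 0.24240^4 = 0.013078
P(M+10) = 0.24240^5 = 0.000837
The M+2 peak is largest (0.399266); scaling to 100 gives 62.5 : 100.0 : 64.0 : 20.5 : 3.3 : 0.2.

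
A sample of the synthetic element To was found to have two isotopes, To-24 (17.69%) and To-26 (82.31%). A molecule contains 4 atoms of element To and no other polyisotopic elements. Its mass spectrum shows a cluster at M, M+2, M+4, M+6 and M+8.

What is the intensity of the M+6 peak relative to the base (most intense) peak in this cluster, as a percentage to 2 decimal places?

85.97%

(0.1769 + 0.8231)^4 gives M 0.0010, M+2 0.0182, M+4 0.1272, M+6 0.3946, M+8 0.4590; the largest is M+8.
P(M+8) = C(4,4) × 0.1769^0 × 0.8231^4 = 1 × 1.0000 × 0.45899759 = 0.458998 (base)
P(M+6) = C(4,3) × 0.1769^1 × 0.8231^3 = 4 × 0.1769 × 0.55764499 = 0.394590
Relative intensity = 0.394590 / 0.458998 × 100 = 85.97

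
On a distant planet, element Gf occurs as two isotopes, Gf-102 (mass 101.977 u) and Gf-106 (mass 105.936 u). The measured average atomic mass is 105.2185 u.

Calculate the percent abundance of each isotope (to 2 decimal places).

Gf-102: 18.12%, Gf-106: 81.88%

With x = fraction of Gf-102 (so Gf-106 is 1 − x):
101.977·x + 105.936·(1 − x) = 105.2185
(101.977 − 105.936)·x = 105.2185 − 105.936
x = -0.7175 / -3.959 = 0.18123 → 18.12% Gf-102, 81.88% Gf-106.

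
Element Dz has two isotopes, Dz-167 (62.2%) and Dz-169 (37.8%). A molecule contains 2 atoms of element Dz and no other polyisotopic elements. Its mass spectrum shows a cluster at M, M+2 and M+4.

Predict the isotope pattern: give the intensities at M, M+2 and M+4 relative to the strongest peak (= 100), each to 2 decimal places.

Expanding (0.622 + 0.378)^2:
P(M) = 0.622^2 = 0.386884
P(M+2) = 2 × 0.622^1 × 0.378^1 = 0.470232
P(M+4) = 0.378^2 = 0.142884
The M+2 peak is largest (0.470232); scaling to 100 gives 82.28 : 100.00 : 30.39.

82.28 : 100.00 : 30.39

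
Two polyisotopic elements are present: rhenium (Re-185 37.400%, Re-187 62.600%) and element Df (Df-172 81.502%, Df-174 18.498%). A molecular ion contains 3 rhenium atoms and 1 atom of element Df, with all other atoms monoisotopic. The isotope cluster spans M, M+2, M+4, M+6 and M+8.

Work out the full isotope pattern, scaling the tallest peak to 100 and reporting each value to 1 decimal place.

Rhenium pattern (n=3): 0.05231362 : 0.26268713 : 0.43968487 : 0.24531438
Element Df pattern (n=1): 0.81502 : 0.18498
Convolve the two distributions (both contribute in 2-u steps):
  M: 0.05231362×0.81502 = 0.042637
  M+2: 0.05231362×0.18498 + 0.26268713×0.81502 = 0.223772
  M+4: 0.26268713×0.18498 + 0.43968487×0.81502 = 0.406944
  M+6: 0.43968487×0.18498 + 0.24531438×0.81502 = 0.281269
  M+8: 0.24531438×0.18498 = 0.045378
Scale to base peak (0.406944) = 100: 10.5 : 55.0 : 100.0 : 69.1 : 11.2

10.5 : 55.0 : 100.0 : 69.1 : 11.2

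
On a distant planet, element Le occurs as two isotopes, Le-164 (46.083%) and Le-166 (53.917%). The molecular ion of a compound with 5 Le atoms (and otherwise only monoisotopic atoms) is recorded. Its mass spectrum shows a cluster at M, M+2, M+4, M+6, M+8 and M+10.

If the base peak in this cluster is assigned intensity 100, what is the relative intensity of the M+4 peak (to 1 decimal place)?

(0.46083 + 0.53917)^5 gives M 0.0208, M+2 0.1216, M+4 0.2845, M+6 0.3329, M+8 0.1947, M+10 0.0456; the largest is M+6.
P(M+6) = C(5,3) × 0.46083^2 × 0.53917^3 = 10 × 0.21236429 × 0.15673903 = 0.332858 (base)
P(M+4) = C(5,2) × 0.46083^3 × 0.53917^2 = 10 × 0.09786384 × 0.29070429 = 0.284494
Relative intensity = 0.284494 / 0.332858 × 100 = 85.5

85.5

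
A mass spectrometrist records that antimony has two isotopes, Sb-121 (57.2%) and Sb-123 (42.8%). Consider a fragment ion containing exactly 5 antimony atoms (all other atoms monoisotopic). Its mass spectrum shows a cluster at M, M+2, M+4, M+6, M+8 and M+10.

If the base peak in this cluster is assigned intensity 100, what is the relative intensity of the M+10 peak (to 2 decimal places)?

4.19

Binomial terms of (0.572 + 0.428)^5: M 0.0612, M+2 0.2291, M+4 0.3428, M+6 0.2565, M+8 0.0960, M+10 0.0144 → M+4 is the base peak.
P(M+4) = C(5,2) × 0.572^3 × 0.428^2 = 10 × 0.18714925 × 0.183184 = 0.342827 (base)
P(M+10) = C(5,5) × 0.572^0 × 0.428^5 = 1 × 1.0000 × 0.01436213 = 0.014362
Relative intensity = 0.014362 / 0.342827 × 100 = 4.19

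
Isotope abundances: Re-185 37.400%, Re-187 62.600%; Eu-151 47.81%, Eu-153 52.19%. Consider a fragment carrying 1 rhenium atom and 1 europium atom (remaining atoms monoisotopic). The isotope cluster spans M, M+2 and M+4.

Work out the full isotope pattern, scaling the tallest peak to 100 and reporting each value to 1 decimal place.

Rhenium pattern (n=1): 0.3740 : 0.6260
Europium pattern (n=1): 0.4781 : 0.5219
Convolve the two distributions (both contribute in 2-u steps):
  M: 0.3740×0.4781 = 0.178809
  M+2: 0.3740×0.5219 + 0.6260×0.4781 = 0.494481
  M+4: 0.6260×0.5219 = 0.326709
Scale to base peak (0.494481) = 100: 36.2 : 100.0 : 66.1

36.2 : 100.0 : 66.1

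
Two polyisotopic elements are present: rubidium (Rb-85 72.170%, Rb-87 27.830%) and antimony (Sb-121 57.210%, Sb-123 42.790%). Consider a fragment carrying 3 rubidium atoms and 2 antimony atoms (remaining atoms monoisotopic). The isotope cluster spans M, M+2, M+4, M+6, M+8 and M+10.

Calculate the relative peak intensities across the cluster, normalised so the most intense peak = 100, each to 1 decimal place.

Rubidium pattern (n=3): 0.37589809 : 0.43485841 : 0.16768892 : 0.02155458
Antimony pattern (n=2): 0.32729841 : 0.48960318 : 0.18309841
Convolve the two distributions (both contribute in 2-u steps):
  M: 0.37589809×0.32729841 = 0.123031
  M+2: 0.37589809×0.48960318 + 0.43485841×0.32729841 = 0.326369
  M+4: 0.37589809×0.18309841 + 0.43485841×0.48960318 + 0.16768892×0.32729841 = 0.336619
  M+6: 0.43485841×0.18309841 + 0.16768892×0.48960318 + 0.02155458×0.32729841 = 0.168778
  M+8: 0.16768892×0.18309841 + 0.02155458×0.48960318 = 0.041257
  M+10: 0.02155458×0.18309841 = 0.003947
Scale to base peak (0.336619) = 100: 36.5 : 97.0 : 100.0 : 50.1 : 12.3 : 1.2

36.5 : 97.0 : 100.0 : 50.1 : 12.3 : 1.2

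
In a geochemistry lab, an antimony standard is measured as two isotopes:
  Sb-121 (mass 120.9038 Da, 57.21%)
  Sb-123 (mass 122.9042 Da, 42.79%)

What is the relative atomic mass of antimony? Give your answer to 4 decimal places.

121.7598 Da

Average mass = Σ (abundance × isotope mass) = 0.5721 × 120.9038 + 0.4279 × 122.9042
= 69.16906 + 52.59071 = 121.75977 Da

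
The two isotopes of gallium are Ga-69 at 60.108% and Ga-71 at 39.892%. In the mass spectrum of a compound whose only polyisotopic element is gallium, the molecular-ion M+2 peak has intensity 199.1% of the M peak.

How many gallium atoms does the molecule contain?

With n Ga atoms, P(M+2)/P(M) = C(n,1)·p^(n−1)q / p^n = n·q/p = n · 0.39892/0.60108.
n = 1.991 × 0.60108/0.39892 = 3.00 ≈ 3

3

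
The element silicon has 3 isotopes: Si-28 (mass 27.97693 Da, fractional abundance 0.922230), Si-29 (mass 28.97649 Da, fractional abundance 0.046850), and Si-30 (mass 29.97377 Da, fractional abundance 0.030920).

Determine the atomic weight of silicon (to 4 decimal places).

28.0855 Da

Weight each isotope mass by its fractional abundance: 0.922230 × 27.97693 + 0.046850 × 28.97649 + 0.030920 × 29.97377
= 25.801164 + 1.357549 + 0.926789 = 28.085502 Da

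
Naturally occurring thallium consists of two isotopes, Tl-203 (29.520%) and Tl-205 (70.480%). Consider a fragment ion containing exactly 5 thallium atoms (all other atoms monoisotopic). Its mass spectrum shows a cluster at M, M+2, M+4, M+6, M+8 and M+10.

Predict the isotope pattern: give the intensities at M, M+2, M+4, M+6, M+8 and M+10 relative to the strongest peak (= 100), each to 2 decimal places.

0.62 : 7.35 : 35.09 : 83.77 : 100.00 : 47.75

Each Tl atom is independently Tl-203 (p = 0.29520) or Tl-205 (q = 0.70480); the cluster is the binomial expansion (p + q)^5.
P(M) = 0.29520^5 = 0.002242
P(M+2) = 5 × 0.29520^4 × 0.70480^1 = 0.026761
P(M+4) = 10 × 0.29520^3 × 0.70480^2 = 0.127785
P(M+6) = 10 × 0.29520^2 × 0.70480^3 = 0.305092
P(M+8) = 5 × 0.29520^1 × 0.70480^4 = 0.364208
P(M+10) = 0.70480^5 = 0.173912
The M+8 peak is largest (0.364208); scaling to 100 gives 0.62 : 7.35 : 35.09 : 83.77 : 100.00 : 47.75.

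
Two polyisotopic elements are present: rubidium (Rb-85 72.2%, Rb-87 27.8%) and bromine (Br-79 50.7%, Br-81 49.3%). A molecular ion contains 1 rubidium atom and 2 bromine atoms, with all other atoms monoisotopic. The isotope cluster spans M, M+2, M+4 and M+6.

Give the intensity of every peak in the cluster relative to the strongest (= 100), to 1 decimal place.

42.9 : 100.0 : 72.7 : 15.6

Rubidium pattern (n=1): 0.7220 : 0.2780
Bromine pattern (n=2): 0.257049 : 0.499902 : 0.243049
Convolve the two distributions (both contribute in 2-u steps):
  M: 0.7220×0.257049 = 0.185589
  M+2: 0.7220×0.499902 + 0.2780×0.257049 = 0.432389
  M+4: 0.7220×0.243049 + 0.2780×0.499902 = 0.314454
  M+6: 0.2780×0.243049 = 0.067568
Scale to base peak (0.432389) = 100: 42.9 : 100.0 : 72.7 : 15.6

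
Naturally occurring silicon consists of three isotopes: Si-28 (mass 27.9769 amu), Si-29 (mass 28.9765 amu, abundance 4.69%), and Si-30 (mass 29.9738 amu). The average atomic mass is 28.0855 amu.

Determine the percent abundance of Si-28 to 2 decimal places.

The remaining 95.31% is split between Si-28 (fraction x) and Si-30 (fraction 0.9531 − x).
Substituting: 27.9769x + 29.9738(0.9531 − x) = 26.72650215
(27.9769 − 29.9738)x = -1.84152663  ⇒  x = 0.92219, y = 0.03091
Si-28: 92.22%, Si-30: 3.09%.

92.22%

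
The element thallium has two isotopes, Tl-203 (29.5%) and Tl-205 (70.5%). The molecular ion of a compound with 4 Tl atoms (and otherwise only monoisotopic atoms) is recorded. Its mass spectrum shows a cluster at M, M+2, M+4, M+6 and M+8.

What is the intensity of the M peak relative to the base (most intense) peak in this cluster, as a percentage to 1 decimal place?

Term probabilities: M 0.0076, M+2 0.0724, M+4 0.2595, M+6 0.4135, M+8 0.2470. Base peak = M+6.
P(M+6) = C(4,3) × 0.295^1 × 0.705^3 = 4 × 0.2950 × 0.35040263 = 0.413475 (base)
P(M) = C(4,0) × 0.295^4 × 0.705^0 = 1 × 0.00757335 × 1.0000 = 0.007573
Relative intensity = 0.007573 / 0.413475 × 100 = 1.8

1.8%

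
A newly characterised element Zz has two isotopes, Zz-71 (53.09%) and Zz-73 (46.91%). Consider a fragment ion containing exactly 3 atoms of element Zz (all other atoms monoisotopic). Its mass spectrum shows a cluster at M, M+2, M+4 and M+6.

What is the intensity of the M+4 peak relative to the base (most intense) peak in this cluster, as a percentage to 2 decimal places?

88.36%

Term probabilities: M 0.1496, M+2 0.3967, M+4 0.3505, M+6 0.1032. Base peak = M+2.
P(M+2) = C(3,1) × 0.5309^2 × 0.4691^1 = 3 × 0.28185481 × 0.4691 = 0.396654 (base)
P(M+4) = C(3,2) × 0.5309^1 × 0.4691^2 = 3 × 0.5309 × 0.22005481 = 0.350481
Relative intensity = 0.350481 / 0.396654 × 100 = 88.36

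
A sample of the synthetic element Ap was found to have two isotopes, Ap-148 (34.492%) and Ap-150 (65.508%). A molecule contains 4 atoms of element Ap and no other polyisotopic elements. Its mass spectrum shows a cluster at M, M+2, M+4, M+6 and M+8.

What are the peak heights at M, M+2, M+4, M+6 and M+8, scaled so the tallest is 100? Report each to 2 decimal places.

3.65 : 27.72 : 78.98 : 100.00 : 47.48

Expanding (0.34492 + 0.65508)^4:
P(M) = 0.34492^4 = 0.014154
P(M+2) = 4 × 0.34492^3 × 0.65508^1 = 0.107525
P(M+4) = 6 × 0.34492^2 × 0.65508^2 = 0.306321
P(M+6) = 4 × 0.34492^1 × 0.65508^3 = 0.387848
P(M+8) = 0.65508^4 = 0.184152
The M+6 peak is largest (0.387848); scaling to 100 gives 3.65 : 27.72 : 78.98 : 100.00 : 47.48.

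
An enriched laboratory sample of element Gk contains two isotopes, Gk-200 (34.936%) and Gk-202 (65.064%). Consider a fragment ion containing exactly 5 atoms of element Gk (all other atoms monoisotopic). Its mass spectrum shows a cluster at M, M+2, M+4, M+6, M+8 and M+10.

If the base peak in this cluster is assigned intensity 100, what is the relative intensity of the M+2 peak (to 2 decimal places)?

14.42

Term probabilities: M 0.0052, M+2 0.0485, M+4 0.1805, M+6 0.3362, M+8 0.3130, M+10 0.1166. Base peak = M+6.
P(M+6) = C(5,3) × 0.34936^2 × 0.65064^3 = 10 × 0.12205241 × 0.275437 = 0.336177 (base)
P(M+2) = C(5,1) × 0.34936^4 × 0.65064^1 = 5 × 0.01489679 × 0.65064 = 0.048462
Relative intensity = 0.048462 / 0.336177 × 100 = 14.42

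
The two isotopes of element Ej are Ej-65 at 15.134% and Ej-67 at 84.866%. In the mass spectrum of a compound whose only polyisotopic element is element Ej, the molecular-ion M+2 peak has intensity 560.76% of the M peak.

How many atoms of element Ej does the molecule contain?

1

With n Ej atoms, P(M+2)/P(M) = C(n,1)·p^(n−1)q / p^n = n·q/p = n · 0.84866/0.15134.
n = 5.6076 × 0.15134/0.84866 = 1.00 ≈ 1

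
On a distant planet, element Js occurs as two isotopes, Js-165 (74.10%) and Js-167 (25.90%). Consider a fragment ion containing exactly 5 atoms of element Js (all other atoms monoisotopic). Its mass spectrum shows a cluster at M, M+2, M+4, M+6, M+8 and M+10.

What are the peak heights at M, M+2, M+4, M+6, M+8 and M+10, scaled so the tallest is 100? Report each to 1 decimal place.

Expanding (0.7410 + 0.2590)^5:
P(M) = 0.7410^5 = 0.223404
P(M+2) = 5 × 0.7410^4 × 0.2590^1 = 0.390429
P(M+4) = 10 × 0.7410^3 × 0.2590^2 = 0.272932
P(M+6) = 10 × 0.7410^2 × 0.2590^3 = 0.095397
P(M+8) = 5 × 0.7410^1 × 0.2590^4 = 0.016672
P(M+10) = 0.2590^5 = 0.001165
The M+2 peak is largest (0.390429); scaling to 100 gives 57.2 : 100.0 : 69.9 : 24.4 : 4.3 : 0.3.

57.2 : 100.0 : 69.9 : 24.4 : 4.3 : 0.3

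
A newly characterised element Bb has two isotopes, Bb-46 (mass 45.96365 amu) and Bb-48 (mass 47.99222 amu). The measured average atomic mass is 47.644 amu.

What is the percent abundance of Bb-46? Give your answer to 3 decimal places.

Let x be the fractional abundance of Bb-46; then Bb-48 has abundance 1 − x.
45.96365·x + 47.99222·(1 − x) = 47.644
(45.96365 − 47.99222)·x = 47.644 − 47.99222
x = -0.34822 / -2.02857 = 0.17166 → 17.166% Bb-46, 82.834% Bb-48.

17.166%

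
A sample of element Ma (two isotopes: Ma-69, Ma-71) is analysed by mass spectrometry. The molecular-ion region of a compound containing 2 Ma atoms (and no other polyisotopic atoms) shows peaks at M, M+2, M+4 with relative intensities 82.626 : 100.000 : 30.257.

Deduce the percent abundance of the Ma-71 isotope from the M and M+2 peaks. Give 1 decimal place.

Let p = fractional abundance of Ma-69. I(M+2)/I(M) = [C(2,1)·p^1·(1−p)] / p^2 = 2·(1−p)/p = 100.000/82.626 = 1.2103
(1−p)/p = 1.2103/2 = 0.6051  ⇒  p = 1/(1 + 0.6051) = 0.6230
Ma-69: 62.3%, Ma-71: 37.7%.

37.7%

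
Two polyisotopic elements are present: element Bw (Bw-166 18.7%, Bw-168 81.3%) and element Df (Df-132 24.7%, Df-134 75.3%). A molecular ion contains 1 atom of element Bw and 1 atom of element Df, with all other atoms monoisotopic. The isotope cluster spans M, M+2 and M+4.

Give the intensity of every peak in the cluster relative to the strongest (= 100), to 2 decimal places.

Element Bw pattern (n=1): 0.1870 : 0.8130
Element Df pattern (n=1): 0.2470 : 0.7530
Convolve the two distributions (both contribute in 2-u steps):
  M: 0.1870×0.2470 = 0.046189
  M+2: 0.1870×0.7530 + 0.8130×0.2470 = 0.341622
  M+4: 0.8130×0.7530 = 0.612189
Scale to base peak (0.612189) = 100: 7.54 : 55.80 : 100.00

7.54 : 55.80 : 100.00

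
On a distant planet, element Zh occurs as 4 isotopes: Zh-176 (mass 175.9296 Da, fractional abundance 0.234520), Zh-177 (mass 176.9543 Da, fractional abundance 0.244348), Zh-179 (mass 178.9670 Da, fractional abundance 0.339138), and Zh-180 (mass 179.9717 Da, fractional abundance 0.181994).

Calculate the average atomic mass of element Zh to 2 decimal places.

Weight each isotope mass by its fractional abundance: 0.234520 × 175.9296 + 0.244348 × 176.9543 + 0.339138 × 178.9670 + 0.181994 × 179.9717
= 41.25901 + 43.23843 + 60.69451 + 32.75377 = 177.94572 Da

177.95 Da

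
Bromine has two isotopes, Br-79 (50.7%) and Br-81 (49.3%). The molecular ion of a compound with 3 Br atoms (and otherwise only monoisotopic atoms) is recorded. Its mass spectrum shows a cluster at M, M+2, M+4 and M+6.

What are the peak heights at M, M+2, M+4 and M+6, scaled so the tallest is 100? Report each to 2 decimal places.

Expanding (0.507 + 0.493)^3:
P(M) = 0.507^3 = 0.130324
P(M+2) = 3 × 0.507^2 × 0.493^1 = 0.380175
P(M+4) = 3 × 0.507^1 × 0.493^2 = 0.369678
P(M+6) = 0.493^3 = 0.119823
The M+2 peak is largest (0.380175); scaling to 100 gives 34.28 : 100.00 : 97.24 : 31.52.

34.28 : 100.00 : 97.24 : 31.52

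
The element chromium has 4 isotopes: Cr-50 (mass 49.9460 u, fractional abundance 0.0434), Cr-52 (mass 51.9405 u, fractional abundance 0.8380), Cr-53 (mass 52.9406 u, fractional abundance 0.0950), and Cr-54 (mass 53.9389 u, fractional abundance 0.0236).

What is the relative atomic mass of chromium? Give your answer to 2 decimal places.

52.00 u

Weight each isotope mass by its fractional abundance: 0.0434 × 49.9460 + 0.8380 × 51.9405 + 0.0950 × 52.9406 + 0.0236 × 53.9389
= 2.16766 + 43.52614 + 5.02936 + 1.27296 = 51.99612 u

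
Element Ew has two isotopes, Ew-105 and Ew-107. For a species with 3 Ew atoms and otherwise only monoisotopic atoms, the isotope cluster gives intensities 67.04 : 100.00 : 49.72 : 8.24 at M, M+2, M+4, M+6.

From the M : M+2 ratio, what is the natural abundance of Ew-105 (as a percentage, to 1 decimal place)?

Let p = fractional abundance of Ew-105. I(M+2)/I(M) = [C(3,1)·p^2·(1−p)] / p^3 = 3·(1−p)/p = 100.00/67.04 = 1.4916
(1−p)/p = 1.4916/3 = 0.4972  ⇒  p = 1/(1 + 0.4972) = 0.6679
Ew-105: 66.8%, Ew-107: 33.2%.

66.8%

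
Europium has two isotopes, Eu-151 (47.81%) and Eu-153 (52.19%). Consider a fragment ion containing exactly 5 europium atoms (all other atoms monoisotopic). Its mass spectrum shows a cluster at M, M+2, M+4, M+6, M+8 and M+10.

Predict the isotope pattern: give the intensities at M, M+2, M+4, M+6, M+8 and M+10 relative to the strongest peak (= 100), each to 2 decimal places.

Each Eu atom is independently Eu-151 (p = 0.4781) or Eu-153 (q = 0.5219); the cluster is the binomial expansion (p + q)^5.
P(M) = 0.4781^5 = 0.024980
P(M+2) = 5 × 0.4781^4 × 0.5219^1 = 0.136343
P(M+4) = 10 × 0.4781^3 × 0.5219^2 = 0.297667
P(M+6) = 10 × 0.4781^2 × 0.5219^3 = 0.324937
P(M+8) = 5 × 0.4781^1 × 0.5219^4 = 0.177353
P(M+10) = 0.5219^5 = 0.038720
The M+6 peak is largest (0.324937); scaling to 100 gives 7.69 : 41.96 : 91.61 : 100.00 : 54.58 : 11.92.

7.69 : 41.96 : 91.61 : 100.00 : 54.58 : 11.92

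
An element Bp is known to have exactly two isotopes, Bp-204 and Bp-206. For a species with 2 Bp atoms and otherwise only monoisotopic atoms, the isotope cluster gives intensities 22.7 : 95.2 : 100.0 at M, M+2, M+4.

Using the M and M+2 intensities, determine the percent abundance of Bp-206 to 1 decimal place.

Let p = fractional abundance of Bp-204. I(M+2)/I(M) = [C(2,1)·p^1·(1−p)] / p^2 = 2·(1−p)/p = 95.2/22.7 = 4.1938
(1−p)/p = 4.1938/2 = 2.0969  ⇒  p = 1/(1 + 2.0969) = 0.3229
Bp-204: 32.3%, Bp-206: 67.7%.

67.7%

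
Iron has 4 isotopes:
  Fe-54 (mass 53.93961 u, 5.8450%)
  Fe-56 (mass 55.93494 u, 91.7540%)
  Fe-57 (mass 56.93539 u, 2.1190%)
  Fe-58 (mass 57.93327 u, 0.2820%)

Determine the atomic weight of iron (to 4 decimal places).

Average mass = Σ (abundance × isotope mass) = 0.058450 × 53.93961 + 0.917540 × 55.93494 + 0.021190 × 56.93539 + 0.002820 × 57.93327
= 3.152770 + 51.322545 + 1.206461 + 0.163372 = 55.845148 u

55.8451 u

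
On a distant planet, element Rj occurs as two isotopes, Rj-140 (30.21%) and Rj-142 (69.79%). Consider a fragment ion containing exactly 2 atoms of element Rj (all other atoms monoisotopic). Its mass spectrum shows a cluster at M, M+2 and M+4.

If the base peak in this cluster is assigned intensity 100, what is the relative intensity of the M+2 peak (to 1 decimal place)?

Term probabilities: M 0.0913, M+2 0.4217, M+4 0.4871. Base peak = M+4.
P(M+4) = C(2,2) × 0.3021^0 × 0.6979^2 = 1 × 1.0000 × 0.48706441 = 0.487064 (base)
P(M+2) = C(2,1) × 0.3021^1 × 0.6979^1 = 2 × 0.3021 × 0.6979 = 0.421671
Relative intensity = 0.421671 / 0.487064 × 100 = 86.6

86.6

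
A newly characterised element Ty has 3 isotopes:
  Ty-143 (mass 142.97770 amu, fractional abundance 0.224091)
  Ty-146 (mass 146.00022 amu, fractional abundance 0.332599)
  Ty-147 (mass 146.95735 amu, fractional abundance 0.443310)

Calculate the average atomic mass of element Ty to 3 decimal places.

145.747 amu

Ar = Σ fᵢ·mᵢ = 0.224091 × 142.97770 + 0.332599 × 146.00022 + 0.443310 × 146.95735
= 32.040016 + 48.559527 + 65.147663 = 145.747206 amu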